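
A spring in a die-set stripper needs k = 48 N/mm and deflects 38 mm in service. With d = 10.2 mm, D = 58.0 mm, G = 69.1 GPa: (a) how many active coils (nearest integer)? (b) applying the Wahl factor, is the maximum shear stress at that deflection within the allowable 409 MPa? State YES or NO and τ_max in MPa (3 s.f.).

(a) 10 coils; (b) YES, τ_max = 321 MPa

N_a = Gd⁴/(8D³k) = (69.1×10³)(10.2⁴)/(8·58.0³·48) = 9.983 → N_a = 10
Actual rate k = Gd⁴/(8D³·10) = 47.919 N/mm
Working load F = kδ = 47.919·38 = 1820.9 N
C = 58.0/10.2 = 5.6863; K_W = (4C−1)/(4C−4)+0.615/C = 1.2682
τ_max = K_W·8FD/(πd³) = 1.2682·253.43 = 321.4 MPa
τ_max ≤ 409 MPa → acceptable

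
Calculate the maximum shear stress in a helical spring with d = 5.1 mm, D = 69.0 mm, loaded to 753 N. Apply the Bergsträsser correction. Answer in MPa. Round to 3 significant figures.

1090 MPa

Spring index C = D/d = 69.0/5.1 = 13.5294
K_B = (4C+2)/(4C−3) = 56.118/51.118 = 1.0978
τ₀ = 8FD/(πd³) = 8·753·69.0/(π·5.1³) = 415656/416.74 = 997.41 MPa
τ_max = K·τ₀ = 1.0978 × 997.41 = 1095 MPa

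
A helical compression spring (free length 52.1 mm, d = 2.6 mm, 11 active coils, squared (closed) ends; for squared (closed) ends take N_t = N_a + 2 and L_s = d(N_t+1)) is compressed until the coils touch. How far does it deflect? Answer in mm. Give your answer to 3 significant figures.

15.7 mm

N_t = 13; L_s = 2.6·14 = 36.4 mm
δ_solid = L₀ − L_s = 52.1 − 36.4 = 15.7 mm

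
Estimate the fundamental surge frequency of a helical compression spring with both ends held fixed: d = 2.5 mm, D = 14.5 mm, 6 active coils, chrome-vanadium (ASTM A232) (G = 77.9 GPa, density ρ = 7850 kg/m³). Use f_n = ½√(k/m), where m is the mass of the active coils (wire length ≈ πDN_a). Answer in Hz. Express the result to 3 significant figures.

k = Gd⁴/(8D³N_a) = (77.9×10³)(2.5⁴)/(8·14.5³·6) = 20.795 N/mm = 20795 N/m
Wire length L = πDN_a = π·14.5·6 = 273.32 mm
m = ρ·(πd²/4)·L = 7850 × 4.9087×10⁻⁶ m² × 0.27332 m = 0.010532 kg
f_n = ½√(k/m) = 0.5·√(20795/0.010532) = 0.5·√(1.9744e+06) = 702.57 Hz

703 Hz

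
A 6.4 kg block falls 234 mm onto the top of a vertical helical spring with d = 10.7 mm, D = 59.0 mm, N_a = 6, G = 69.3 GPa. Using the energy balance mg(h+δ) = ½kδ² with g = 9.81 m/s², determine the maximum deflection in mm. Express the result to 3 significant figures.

k = Gd⁴/(8D³N_a) = (69.3×10³)(10.7⁴)/(8·59.0³·6) = 92.145 N/mm
W = mg = 6.4 × 9.81 = 62.784 N
½kδ² − Wδ − Wh = 0 → δ = (W + √(W² + 2kWh))/k
δ = (62.784 + √(3941.8 + 2.70748e+06))/92.145 = (62.784 + 1646.6)/92.145 = 18.551 mm

18.6 mm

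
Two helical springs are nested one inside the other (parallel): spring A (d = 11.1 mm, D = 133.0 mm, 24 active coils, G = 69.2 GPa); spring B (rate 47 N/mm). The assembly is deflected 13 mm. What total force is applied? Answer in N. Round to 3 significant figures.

641 N

k_A = Gd⁴/(8D³N_a) = (69.2×10³)(11.1⁴)/(8·133.0³·24) = 2.3256 N/mm
Parallel: k_eq = 2.3256 + 47 = 49.326 N/mm
F = k_eq·δ = 49.326·13 = 641.23 N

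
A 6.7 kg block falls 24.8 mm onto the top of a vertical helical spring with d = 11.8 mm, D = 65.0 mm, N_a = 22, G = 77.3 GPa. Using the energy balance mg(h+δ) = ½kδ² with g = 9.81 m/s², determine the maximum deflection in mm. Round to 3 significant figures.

k = Gd⁴/(8D³N_a) = (77.3×10³)(11.8⁴)/(8·65.0³·22) = 31.007 N/mm
W = mg = 6.7 × 9.81 = 65.727 N
½kδ² − Wδ − Wh = 0 → δ = (W + √(W² + 2kWh))/k
δ = (65.727 + √(4320 + 101084))/31.007 = (65.727 + 324.66)/31.007 = 12.59 mm

12.6 mm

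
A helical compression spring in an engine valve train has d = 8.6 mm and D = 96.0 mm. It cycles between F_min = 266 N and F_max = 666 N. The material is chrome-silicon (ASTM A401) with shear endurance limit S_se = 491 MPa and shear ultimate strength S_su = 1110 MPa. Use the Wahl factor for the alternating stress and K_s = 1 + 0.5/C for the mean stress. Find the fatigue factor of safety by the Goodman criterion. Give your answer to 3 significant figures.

2.90

C = D/d = 96.0/8.6 = 11.1628; K_W = (4C−1)/(4C−4)+0.615/C = 1.1289; K_s = 1+0.5/C = 1.0448
F_a = (F_max−F_min)/2 = 200 N; F_m = (F_max+F_min)/2 = 466 N
τ_a = K_W·8F_aD/(πd³) = 1.1289 × 76.868 = 86.776 MPa
τ_m = K_s·8F_mD/(πd³) = 1.0448 × 179.1 = 187.12 MPa
Goodman: 1/n_f = τ_a/S_se + τ_m/S_su = 86.776/491 + 187.12/1110 = 0.17673 + 0.16858 = 0.34531
n_f = 1/0.34531 = 2.896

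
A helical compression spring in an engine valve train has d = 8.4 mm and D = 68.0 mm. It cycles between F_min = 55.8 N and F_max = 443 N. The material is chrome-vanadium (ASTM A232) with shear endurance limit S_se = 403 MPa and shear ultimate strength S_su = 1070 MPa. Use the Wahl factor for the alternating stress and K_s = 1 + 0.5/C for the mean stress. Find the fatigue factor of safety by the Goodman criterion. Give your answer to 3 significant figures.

C = D/d = 68.0/8.4 = 8.0952; K_W = (4C−1)/(4C−4)+0.615/C = 1.1817; K_s = 1+0.5/C = 1.0618
F_a = (F_max−F_min)/2 = 193.6 N; F_m = (F_max+F_min)/2 = 249.4 N
τ_a = K_W·8F_aD/(πd³) = 1.1817 × 56.561 = 66.837 MPa
τ_m = K_s·8F_mD/(πd³) = 1.0618 × 72.863 = 77.363 MPa
Goodman: 1/n_f = τ_a/S_se + τ_m/S_su = 66.837/403 + 77.363/1070 = 0.16585 + 0.07230 = 0.23815
n_f = 1/0.23815 = 4.199

4.20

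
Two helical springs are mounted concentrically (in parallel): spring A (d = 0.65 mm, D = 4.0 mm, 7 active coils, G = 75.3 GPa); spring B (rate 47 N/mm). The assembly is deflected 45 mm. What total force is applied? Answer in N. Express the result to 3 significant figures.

k_A = Gd⁴/(8D³N_a) = (75.3×10³)(0.65⁴)/(8·4.0³·7) = 3.7504 N/mm
Parallel: k_eq = 3.7504 + 47 = 50.75 N/mm
F = k_eq·δ = 50.75·45 = 2283.8 N

2280 N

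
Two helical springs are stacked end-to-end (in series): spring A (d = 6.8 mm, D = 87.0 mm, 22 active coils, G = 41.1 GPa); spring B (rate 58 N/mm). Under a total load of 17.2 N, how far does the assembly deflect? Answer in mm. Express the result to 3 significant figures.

k_A = Gd⁴/(8D³N_a) = (41.1×10³)(6.8⁴)/(8·87.0³·22) = 0.75824 N/mm
Series: 1/k_eq = 1/0.75824 + 1/58 = 1.3361; k_eq = 0.74846 N/mm
δ = F/k_eq = 17.2/0.74846 = 22.981 mm

23.0 mm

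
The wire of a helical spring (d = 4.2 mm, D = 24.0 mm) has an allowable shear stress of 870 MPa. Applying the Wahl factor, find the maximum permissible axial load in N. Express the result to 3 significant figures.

C = D/d = 24.0/4.2 = 5.7143
K_W = (4C−1)/(4C−4) + 0.615/C = 21.857/18.857 + 0.1076 = 1.2667
τ_max = K·8FD/(πd³) → F_max = τ_allow·πd³/(8DK)
F_max = 870·π·4.2³/(8·24.0·1.2667) = 2.025e+05/243.21 = 832.6 N

833 N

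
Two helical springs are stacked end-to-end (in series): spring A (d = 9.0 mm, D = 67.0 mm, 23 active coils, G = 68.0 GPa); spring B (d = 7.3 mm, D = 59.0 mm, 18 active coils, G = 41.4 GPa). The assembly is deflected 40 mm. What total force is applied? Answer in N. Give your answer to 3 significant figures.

106 N

k_A = Gd⁴/(8D³N_a) = (68.0×10³)(9.0⁴)/(8·67.0³·23) = 8.0619 N/mm
k_B = Gd⁴/(8D³N_a) = (41.4×10³)(7.3⁴)/(8·59.0³·18) = 3.9753 N/mm
Series: 1/k_eq = 1/8.0619 + 1/3.9753 = 0.37559; k_eq = 2.6625 N/mm
F = k_eq·δ = 2.6625·40 = 106.5 N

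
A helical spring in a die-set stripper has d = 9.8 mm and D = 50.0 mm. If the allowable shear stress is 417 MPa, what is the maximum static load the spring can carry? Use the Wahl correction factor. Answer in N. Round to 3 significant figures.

C = D/d = 50.0/9.8 = 5.1020
K_W = (4C−1)/(4C−4) + 0.615/C = 19.408/16.408 + 0.1205 = 1.3034
τ_max = K·8FD/(πd³) → F_max = τ_allow·πd³/(8DK)
F_max = 417·π·9.8³/(8·50.0·1.3034) = 1.233e+06/521.35 = 2365 N

2370 N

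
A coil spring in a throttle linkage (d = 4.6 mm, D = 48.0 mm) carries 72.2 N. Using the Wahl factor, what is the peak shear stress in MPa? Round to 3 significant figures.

103 MPa

Spring index C = D/d = 48.0/4.6 = 10.4348
K_W = (4C−1)/(4C−4) + 0.615/C = 40.739/37.739 + 0.0589 = 1.1384
τ₀ = 8FD/(πd³) = 8·72.2·48.0/(π·4.6³) = 27724.8/305.79 = 90.666 MPa
τ_max = K·τ₀ = 1.1384 × 90.666 = 103.22 MPa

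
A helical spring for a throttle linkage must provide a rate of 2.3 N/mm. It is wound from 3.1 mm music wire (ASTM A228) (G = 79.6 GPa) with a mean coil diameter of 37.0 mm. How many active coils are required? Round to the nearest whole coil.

8

N_a = Gd⁴/(8D³k) = (79.6×10³ × 3.1⁴)/(8 × 37.0³ × 2.3)
    = 7.35123e+06 / 932015 = 7.887 → 8 coils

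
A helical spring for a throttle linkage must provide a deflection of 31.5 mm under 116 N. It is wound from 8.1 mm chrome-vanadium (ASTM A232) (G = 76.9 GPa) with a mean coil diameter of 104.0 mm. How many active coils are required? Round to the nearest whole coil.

10

Required rate k = F/δ = 116/31.5 = 3.6825 N/mm
N_a = Gd⁴/(8D³k) = (76.9×10³ × 8.1⁴)/(8 × 104.0³ × 3.6825)
    = 3.31029e+08 / 3.31389e+07 = 9.989 → 10 coils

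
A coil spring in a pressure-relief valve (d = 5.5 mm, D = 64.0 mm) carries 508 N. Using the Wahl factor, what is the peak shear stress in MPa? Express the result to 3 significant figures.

559 MPa

Spring index C = D/d = 64.0/5.5 = 11.6364
K_W = (4C−1)/(4C−4) + 0.615/C = 45.545/42.545 + 0.0529 = 1.1234
τ₀ = 8FD/(πd³) = 8·508·64.0/(π·5.5³) = 260096/522.68 = 497.62 MPa
τ_max = K·τ₀ = 1.1234 × 497.62 = 559.01 MPa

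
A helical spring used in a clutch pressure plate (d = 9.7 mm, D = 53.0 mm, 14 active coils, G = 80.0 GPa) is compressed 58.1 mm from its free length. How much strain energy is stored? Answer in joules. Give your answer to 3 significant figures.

71.7 J

k = Gd⁴/(8D³N_a) = (80.0×10³)(9.7⁴)/(8·53.0³·14) = 42.475 N/mm
U = ½kδ² = 0.5 × 42.475 × 58.1² = 71689 N·mm = 71.689 J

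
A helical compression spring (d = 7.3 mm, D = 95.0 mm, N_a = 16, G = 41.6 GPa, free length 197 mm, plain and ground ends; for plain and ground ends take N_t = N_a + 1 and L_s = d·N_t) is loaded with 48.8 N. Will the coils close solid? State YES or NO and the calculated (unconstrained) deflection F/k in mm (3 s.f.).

k = Gd⁴/(8D³N_a) = (41.6×10³)(7.3⁴)/(8·95.0³·16) = 1.0765 N/mm
N_t = 17; L_s = 7.3·17 = 124.1 mm; δ_solid = L₀ − L_s = 197 − 124.1 = 72.9 mm
δ = F/k = 48.8/1.0765 = 45.333 mm
δ < δ_solid → spring does not go solid

NO, δ = 45.3 mm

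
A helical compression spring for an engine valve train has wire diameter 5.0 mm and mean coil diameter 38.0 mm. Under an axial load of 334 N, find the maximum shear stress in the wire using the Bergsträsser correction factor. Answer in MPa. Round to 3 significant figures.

306 MPa

Spring index C = D/d = 38.0/5.0 = 7.6000
K_B = (4C+2)/(4C−3) = 32.400/27.400 = 1.1825
τ₀ = 8FD/(πd³) = 8·334·38.0/(π·5.0³) = 101536/392.7 = 258.56 MPa
τ_max = K·τ₀ = 1.1825 × 258.56 = 305.74 MPa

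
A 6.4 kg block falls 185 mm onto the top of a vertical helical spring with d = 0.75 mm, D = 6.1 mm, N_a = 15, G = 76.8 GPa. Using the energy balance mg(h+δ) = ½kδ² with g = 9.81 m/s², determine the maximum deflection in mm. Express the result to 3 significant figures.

246 mm

k = Gd⁴/(8D³N_a) = (76.8×10³)(0.75⁴)/(8·6.1³·15) = 0.89215 N/mm
W = mg = 6.4 × 9.81 = 62.784 N
½kδ² − Wδ − Wh = 0 → δ = (W + √(W² + 2kWh))/k
δ = (62.784 + √(3941.8 + 20724.6))/0.89215 = (62.784 + 157.06)/0.89215 = 246.42 mm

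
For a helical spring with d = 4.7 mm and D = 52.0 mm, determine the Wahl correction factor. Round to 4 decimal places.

1.1301

C = D/d = 52.0/4.7 = 11.0638
K_W = (4C−1)/(4C−4) + 0.615/C = 43.255/40.255 + 0.0556 = 1.1301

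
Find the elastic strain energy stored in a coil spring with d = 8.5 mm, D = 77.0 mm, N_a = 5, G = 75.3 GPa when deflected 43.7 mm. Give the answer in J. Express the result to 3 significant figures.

20.6 J

k = Gd⁴/(8D³N_a) = (75.3×10³)(8.5⁴)/(8·77.0³·5) = 21.525 N/mm
U = ½kδ² = 0.5 × 21.525 × 43.7² = 20553 N·mm = 20.553 J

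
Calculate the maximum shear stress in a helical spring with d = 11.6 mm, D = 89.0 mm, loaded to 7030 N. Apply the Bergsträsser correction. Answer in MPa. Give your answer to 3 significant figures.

1210 MPa

Spring index C = D/d = 89.0/11.6 = 7.6724
K_B = (4C+2)/(4C−3) = 32.690/27.690 = 1.1806
τ₀ = 8FD/(πd³) = 8·7030·89.0/(π·11.6³) = 5.00536e+06/4903.7 = 1020.7 MPa
τ_max = K·τ₀ = 1.1806 × 1020.7 = 1205 MPa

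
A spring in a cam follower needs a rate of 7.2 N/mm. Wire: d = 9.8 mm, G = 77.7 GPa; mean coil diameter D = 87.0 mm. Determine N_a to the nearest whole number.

N_a = Gd⁴/(8D³k) = (77.7×10³ × 9.8⁴)/(8 × 87.0³ × 7.2)
    = 7.1668e+08 / 3.79298e+07 = 18.89 → 19 coils

19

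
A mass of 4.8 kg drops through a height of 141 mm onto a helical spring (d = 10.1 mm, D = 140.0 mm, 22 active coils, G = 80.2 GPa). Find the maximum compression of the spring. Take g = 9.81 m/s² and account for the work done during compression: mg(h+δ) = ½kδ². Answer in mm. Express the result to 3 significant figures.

k = Gd⁴/(8D³N_a) = (80.2×10³)(10.1⁴)/(8·140.0³·22) = 1.7281 N/mm
W = mg = 4.8 × 9.81 = 47.088 N
½kδ² − Wδ − Wh = 0 → δ = (W + √(W² + 2kWh))/k
δ = (47.088 + √(2217.3 + 22946.8))/1.7281 = (47.088 + 158.63)/1.7281 = 119.05 mm

119 mm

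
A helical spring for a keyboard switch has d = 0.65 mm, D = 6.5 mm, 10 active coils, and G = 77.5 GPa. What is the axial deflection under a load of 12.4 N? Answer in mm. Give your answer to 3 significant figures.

k = Gd⁴/(8D³N_a) = (77.5×10³)(0.65⁴)/(8·6.5³·10) = 0.62969 N/mm
δ = F/k = 12.4 / 0.62969 = 19.692 mm

19.7 mm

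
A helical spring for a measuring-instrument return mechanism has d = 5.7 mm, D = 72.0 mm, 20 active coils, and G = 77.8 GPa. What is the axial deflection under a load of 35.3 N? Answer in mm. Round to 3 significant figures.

k = Gd⁴/(8D³N_a) = (77.8×10³)(5.7⁴)/(8·72.0³·20) = 1.3752 N/mm
δ = F/k = 35.3 / 1.3752 = 25.669 mm

25.7 mm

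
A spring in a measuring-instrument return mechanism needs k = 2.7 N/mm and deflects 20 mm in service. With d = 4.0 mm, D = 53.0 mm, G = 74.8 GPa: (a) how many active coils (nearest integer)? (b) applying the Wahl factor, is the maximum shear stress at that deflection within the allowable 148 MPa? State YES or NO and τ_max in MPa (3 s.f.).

N_a = Gd⁴/(8D³k) = (74.8×10³)(4.0⁴)/(8·53.0³·2.7) = 5.955 → N_a = 6
Actual rate k = Gd⁴/(8D³·6) = 2.6796 N/mm
Working load F = kδ = 2.6796·20 = 53.592 N
C = 53.0/4.0 = 13.2500; K_W = (4C−1)/(4C−4)+0.615/C = 1.1076
τ_max = K_W·8FD/(πd³) = 1.1076·113.02 = 125.18 MPa
τ_max ≤ 148 MPa → acceptable

(a) 6 coils; (b) YES, τ_max = 125 MPa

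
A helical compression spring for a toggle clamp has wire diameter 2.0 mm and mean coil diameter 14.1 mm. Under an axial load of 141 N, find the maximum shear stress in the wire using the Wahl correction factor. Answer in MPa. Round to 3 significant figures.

766 MPa

Spring index C = D/d = 14.1/2.0 = 7.0500
K_W = (4C−1)/(4C−4) + 0.615/C = 27.200/24.200 + 0.0872 = 1.2112
τ₀ = 8FD/(πd³) = 8·141·14.1/(π·2.0³) = 15904.8/25.133 = 632.83 MPa
τ_max = K·τ₀ = 1.2112 × 632.83 = 766.49 MPa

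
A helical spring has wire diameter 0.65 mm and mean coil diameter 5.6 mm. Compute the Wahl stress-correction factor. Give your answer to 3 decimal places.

1.170

C = D/d = 5.6/0.65 = 8.6154
K_W = (4C−1)/(4C−4) + 0.615/C = 33.462/30.462 + 0.0714 = 1.1699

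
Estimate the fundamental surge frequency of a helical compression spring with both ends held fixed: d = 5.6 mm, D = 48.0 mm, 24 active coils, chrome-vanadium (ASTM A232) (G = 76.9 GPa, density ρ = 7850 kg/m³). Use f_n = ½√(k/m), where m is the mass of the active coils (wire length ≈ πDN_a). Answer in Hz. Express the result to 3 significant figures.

35.7 Hz

k = Gd⁴/(8D³N_a) = (76.9×10³)(5.6⁴)/(8·48.0³·24) = 3.5617 N/mm = 3561.7 N/m
Wire length L = πDN_a = π·48.0·24 = 3619.1 mm
m = ρ·(πd²/4)·L = 7850 × 24.63×10⁻⁶ m² × 3.6191 m = 0.69974 kg
f_n = ½√(k/m) = 0.5·√(3561.7/0.69974) = 0.5·√(5090) = 35.672 Hz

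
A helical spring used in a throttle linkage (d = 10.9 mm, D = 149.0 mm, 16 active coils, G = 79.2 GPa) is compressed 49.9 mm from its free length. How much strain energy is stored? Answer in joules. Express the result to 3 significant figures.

3.29 J

k = Gd⁴/(8D³N_a) = (79.2×10³)(10.9⁴)/(8·149.0³·16) = 2.6404 N/mm
U = ½kδ² = 0.5 × 2.6404 × 49.9² = 3287.3 N·mm = 3.2873 J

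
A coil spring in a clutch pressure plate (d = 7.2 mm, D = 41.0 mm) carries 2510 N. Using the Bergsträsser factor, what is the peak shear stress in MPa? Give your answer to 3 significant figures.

Spring index C = D/d = 41.0/7.2 = 5.6944
K_B = (4C+2)/(4C−3) = 24.778/19.778 = 1.2528
τ₀ = 8FD/(πd³) = 8·2510·41.0/(π·7.2³) = 823280/1172.6 = 702.1 MPa
τ_max = K·τ₀ = 1.2528 × 702.1 = 879.6 MPa

880 MPa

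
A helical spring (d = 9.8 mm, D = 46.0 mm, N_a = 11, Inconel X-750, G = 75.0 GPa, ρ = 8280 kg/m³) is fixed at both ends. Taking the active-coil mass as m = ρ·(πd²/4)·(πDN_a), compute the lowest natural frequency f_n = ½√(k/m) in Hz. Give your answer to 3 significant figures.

k = Gd⁴/(8D³N_a) = (75.0×10³)(9.8⁴)/(8·46.0³·11) = 80.762 N/mm = 80762 N/m
Wire length L = πDN_a = π·46.0·11 = 1589.6 mm
m = ρ·(πd²/4)·L = 8280 × 75.43×10⁻⁶ m² × 1.5896 m = 0.99283 kg
f_n = ½√(k/m) = 0.5·√(80762/0.99283) = 0.5·√(81346) = 142.61 Hz

143 Hz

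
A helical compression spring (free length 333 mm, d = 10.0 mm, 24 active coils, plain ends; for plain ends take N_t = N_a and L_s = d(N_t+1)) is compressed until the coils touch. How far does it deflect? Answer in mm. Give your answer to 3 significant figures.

N_t = 24; L_s = 10.0·25 = 250 mm
δ_solid = L₀ − L_s = 333 − 250 = 83 mm

83.0 mm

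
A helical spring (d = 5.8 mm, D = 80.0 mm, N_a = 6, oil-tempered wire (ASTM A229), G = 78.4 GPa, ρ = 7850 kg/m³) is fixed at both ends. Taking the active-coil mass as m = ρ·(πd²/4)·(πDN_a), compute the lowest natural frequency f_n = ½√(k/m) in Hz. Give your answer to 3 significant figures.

k = Gd⁴/(8D³N_a) = (78.4×10³)(5.8⁴)/(8·80.0³·6) = 3.6101 N/mm = 3610.1 N/m
Wire length L = πDN_a = π·80.0·6 = 1508 mm
m = ρ·(πd²/4)·L = 7850 × 26.421×10⁻⁶ m² × 1.508 m = 0.31276 kg
f_n = ½√(k/m) = 0.5·√(3610.1/0.31276) = 0.5·√(11543) = 53.719 Hz

53.7 Hz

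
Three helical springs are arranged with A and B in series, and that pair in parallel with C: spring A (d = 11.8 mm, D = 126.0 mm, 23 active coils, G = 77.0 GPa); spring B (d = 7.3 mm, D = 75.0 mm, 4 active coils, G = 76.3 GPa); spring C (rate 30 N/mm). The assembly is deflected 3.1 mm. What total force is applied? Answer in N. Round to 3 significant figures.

k_A = Gd⁴/(8D³N_a) = (77.0×10³)(11.8⁴)/(8·126.0³·23) = 4.0559 N/mm
k_B = Gd⁴/(8D³N_a) = (76.3×10³)(7.3⁴)/(8·75.0³·4) = 16.05 N/mm
Springs A,B series: k_AB = 1/(1/4.0559+1/16.05) = 3.2377 N/mm; parallel with C: k_eq = 3.2377+30 = 33.238 N/mm
F = k_eq·δ = 33.238·3.1 = 103.04 N

103 N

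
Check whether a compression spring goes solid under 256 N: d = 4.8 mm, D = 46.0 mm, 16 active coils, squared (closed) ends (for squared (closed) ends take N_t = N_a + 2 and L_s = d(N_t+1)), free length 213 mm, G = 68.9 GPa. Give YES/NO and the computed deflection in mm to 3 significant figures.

k = Gd⁴/(8D³N_a) = (68.9×10³)(4.8⁴)/(8·46.0³·16) = 2.9356 N/mm
N_t = 18; L_s = 4.8·19 = 91.2 mm; δ_solid = L₀ − L_s = 213 − 91.2 = 121.8 mm
δ = F/k = 256/2.9356 = 87.205 mm
δ < δ_solid → spring does not go solid

NO, δ = 87.2 mm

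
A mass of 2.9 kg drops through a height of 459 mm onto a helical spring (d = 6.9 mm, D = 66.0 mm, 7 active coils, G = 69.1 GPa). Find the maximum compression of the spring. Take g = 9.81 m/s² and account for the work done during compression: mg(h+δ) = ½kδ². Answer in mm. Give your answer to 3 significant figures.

k = Gd⁴/(8D³N_a) = (69.1×10³)(6.9⁴)/(8·66.0³·7) = 9.7287 N/mm
W = mg = 2.9 × 9.81 = 28.449 N
½kδ² − Wδ − Wh = 0 → δ = (W + √(W² + 2kWh))/k
δ = (28.449 + √(809.35 + 254076))/9.7287 = (28.449 + 504.86)/9.7287 = 54.818 mm

54.8 mm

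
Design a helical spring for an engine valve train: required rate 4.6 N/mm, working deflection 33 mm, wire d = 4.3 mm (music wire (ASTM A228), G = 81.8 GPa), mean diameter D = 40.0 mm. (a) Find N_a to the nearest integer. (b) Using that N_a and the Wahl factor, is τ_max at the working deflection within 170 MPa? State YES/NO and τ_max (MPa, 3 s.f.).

N_a = Gd⁴/(8D³k) = (81.8×10³)(4.3⁴)/(8·40.0³·4.6) = 11.87 → N_a = 12
Actual rate k = Gd⁴/(8D³·12) = 4.5517 N/mm
Working load F = kδ = 4.5517·33 = 150.21 N
C = 40.0/4.3 = 9.3023; K_W = (4C−1)/(4C−4)+0.615/C = 1.1564
τ_max = K_W·8FD/(πd³) = 1.1564·192.44 = 222.54 MPa
τ_max > 170 MPa → exceeds allowable

(a) 12 coils; (b) NO, τ_max = 223 MPa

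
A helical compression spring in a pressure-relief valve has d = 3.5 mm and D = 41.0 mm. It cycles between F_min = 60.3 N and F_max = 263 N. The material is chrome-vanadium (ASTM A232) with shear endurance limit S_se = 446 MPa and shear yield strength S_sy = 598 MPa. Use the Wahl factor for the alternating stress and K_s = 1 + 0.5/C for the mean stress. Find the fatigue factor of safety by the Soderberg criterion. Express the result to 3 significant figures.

0.765

C = D/d = 41.0/3.5 = 11.7143; K_W = (4C−1)/(4C−4)+0.615/C = 1.1225; K_s = 1+0.5/C = 1.0427
F_a = (F_max−F_min)/2 = 101.35 N; F_m = (F_max+F_min)/2 = 161.65 N
τ_a = K_W·8F_aD/(πd³) = 1.1225 × 246.8 = 277.03 MPa
τ_m = K_s·8F_mD/(πd³) = 1.0427 × 393.64 = 410.44 MPa
Soderberg: 1/n_f = τ_a/S_se + τ_m/S_sy = 277.03/446 + 410.44/598 = 0.62115 + 0.68635 = 1.3075
n_f = 1/1.3075 = 0.7648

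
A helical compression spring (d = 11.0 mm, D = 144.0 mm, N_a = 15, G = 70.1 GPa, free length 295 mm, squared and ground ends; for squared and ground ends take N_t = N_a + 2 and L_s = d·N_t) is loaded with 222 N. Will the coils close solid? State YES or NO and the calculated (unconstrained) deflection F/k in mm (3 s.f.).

NO, δ = 77.5 mm

k = Gd⁴/(8D³N_a) = (70.1×10³)(11.0⁴)/(8·144.0³·15) = 2.8643 N/mm
N_t = 17; L_s = 11.0·17 = 187 mm; δ_solid = L₀ − L_s = 295 − 187 = 108 mm
δ = F/k = 222/2.8643 = 77.506 mm
δ < δ_solid → spring does not go solid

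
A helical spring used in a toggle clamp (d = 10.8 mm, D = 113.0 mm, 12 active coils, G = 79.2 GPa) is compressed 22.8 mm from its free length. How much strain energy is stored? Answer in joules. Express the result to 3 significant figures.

k = Gd⁴/(8D³N_a) = (79.2×10³)(10.8⁴)/(8·113.0³·12) = 7.7788 N/mm
U = ½kδ² = 0.5 × 7.7788 × 22.8² = 2021.9 N·mm = 2.0219 J

2.02 J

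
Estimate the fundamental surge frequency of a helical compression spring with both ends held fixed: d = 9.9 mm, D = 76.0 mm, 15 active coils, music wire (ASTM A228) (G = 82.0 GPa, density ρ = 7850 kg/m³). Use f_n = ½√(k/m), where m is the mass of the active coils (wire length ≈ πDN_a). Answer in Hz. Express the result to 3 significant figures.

41.6 Hz

k = Gd⁴/(8D³N_a) = (82.0×10³)(9.9⁴)/(8·76.0³·15) = 14.953 N/mm = 14953 N/m
Wire length L = πDN_a = π·76.0·15 = 3581.4 mm
m = ρ·(πd²/4)·L = 7850 × 76.977×10⁻⁶ m² × 3.5814 m = 2.1641 kg
f_n = ½√(k/m) = 0.5·√(14953/2.1641) = 0.5·√(6909.5) = 41.562 Hz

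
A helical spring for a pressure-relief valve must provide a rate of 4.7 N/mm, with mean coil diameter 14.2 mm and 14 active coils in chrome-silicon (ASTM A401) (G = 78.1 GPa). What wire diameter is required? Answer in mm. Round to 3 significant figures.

d = (8D³N_a·k / G)^(1/4) = (8·14.2³·14·4.7 / (78.1×10³))^0.25
  = (19.299)^0.25 = 2.0960 mm

2.10 mm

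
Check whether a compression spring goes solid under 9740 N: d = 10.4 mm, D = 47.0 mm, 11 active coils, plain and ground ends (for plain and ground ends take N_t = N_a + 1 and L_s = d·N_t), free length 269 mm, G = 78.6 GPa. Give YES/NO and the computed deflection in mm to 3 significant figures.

NO, δ = 96.8 mm

k = Gd⁴/(8D³N_a) = (78.6×10³)(10.4⁴)/(8·47.0³·11) = 100.64 N/mm
N_t = 12; L_s = 10.4·12 = 124.8 mm; δ_solid = L₀ − L_s = 269 − 124.8 = 144.2 mm
δ = F/k = 9740/100.64 = 96.779 mm
δ < δ_solid → spring does not go solid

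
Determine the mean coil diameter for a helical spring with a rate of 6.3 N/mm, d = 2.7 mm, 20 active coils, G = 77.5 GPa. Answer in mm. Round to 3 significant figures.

D = (Gd⁴/(8N_a·k))^(1/3) = (77.5×10³·2.7⁴/(8·20·6.3))^(1/3)
  = (4085.98)^(1/3) = 15.9869 mm

16.0 mm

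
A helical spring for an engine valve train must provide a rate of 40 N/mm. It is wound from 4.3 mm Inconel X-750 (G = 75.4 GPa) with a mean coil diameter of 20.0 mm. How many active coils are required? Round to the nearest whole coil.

10

N_a = Gd⁴/(8D³k) = (75.4×10³ × 4.3⁴)/(8 × 20.0³ × 40)
    = 2.57778e+07 / 2.56e+06 = 10.07 → 10 coils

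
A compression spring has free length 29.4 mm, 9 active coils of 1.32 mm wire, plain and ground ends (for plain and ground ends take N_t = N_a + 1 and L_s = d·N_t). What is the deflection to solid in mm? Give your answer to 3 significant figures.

N_t = 10; L_s = 1.32·10 = 13.2 mm
δ_solid = L₀ − L_s = 29.4 − 13.2 = 16.2 mm

16.2 mm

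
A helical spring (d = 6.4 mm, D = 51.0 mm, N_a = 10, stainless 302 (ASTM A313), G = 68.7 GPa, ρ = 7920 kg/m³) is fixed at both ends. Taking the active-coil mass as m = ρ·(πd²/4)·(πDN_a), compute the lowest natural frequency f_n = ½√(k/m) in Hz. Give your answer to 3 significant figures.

81.6 Hz

k = Gd⁴/(8D³N_a) = (68.7×10³)(6.4⁴)/(8·51.0³·10) = 10.861 N/mm = 10861 N/m
Wire length L = πDN_a = π·51.0·10 = 1602.2 mm
m = ρ·(πd²/4)·L = 7920 × 32.17×10⁻⁶ m² × 1.6022 m = 0.40822 kg
f_n = ½√(k/m) = 0.5·√(10861/0.40822) = 0.5·√(26606) = 81.557 Hz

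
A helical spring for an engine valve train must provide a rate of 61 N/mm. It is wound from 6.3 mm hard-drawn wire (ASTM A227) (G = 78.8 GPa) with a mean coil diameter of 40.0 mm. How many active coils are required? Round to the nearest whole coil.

4

N_a = Gd⁴/(8D³k) = (78.8×10³ × 6.3⁴)/(8 × 40.0³ × 61)
    = 1.24133e+08 / 3.1232e+07 = 3.975 → 4 coils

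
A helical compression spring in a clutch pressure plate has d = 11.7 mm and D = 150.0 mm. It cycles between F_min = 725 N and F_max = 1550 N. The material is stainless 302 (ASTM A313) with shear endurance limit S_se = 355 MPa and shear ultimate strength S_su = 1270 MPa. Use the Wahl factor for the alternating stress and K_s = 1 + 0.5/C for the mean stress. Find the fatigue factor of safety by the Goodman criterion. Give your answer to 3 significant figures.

C = D/d = 150.0/11.7 = 12.8205; K_W = (4C−1)/(4C−4)+0.615/C = 1.1114; K_s = 1+0.5/C = 1.0390
F_a = (F_max−F_min)/2 = 412.5 N; F_m = (F_max+F_min)/2 = 1137.5 N
τ_a = K_W·8F_aD/(πd³) = 1.1114 × 98.378 = 109.34 MPa
τ_m = K_s·8F_mD/(πd³) = 1.0390 × 271.28 = 281.86 MPa
Goodman: 1/n_f = τ_a/S_se + τ_m/S_su = 109.34/355 + 281.86/1270 = 0.30800 + 0.22194 = 0.52994
n_f = 1/0.52994 = 1.887

1.89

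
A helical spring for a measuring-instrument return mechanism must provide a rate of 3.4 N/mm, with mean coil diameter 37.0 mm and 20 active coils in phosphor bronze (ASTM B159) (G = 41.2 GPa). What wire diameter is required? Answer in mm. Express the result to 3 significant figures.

5.09 mm

d = (8D³N_a·k / G)^(1/4) = (8·37.0³·20·3.4 / (41.2×10³))^0.25
  = (668.82)^0.25 = 5.0854 mm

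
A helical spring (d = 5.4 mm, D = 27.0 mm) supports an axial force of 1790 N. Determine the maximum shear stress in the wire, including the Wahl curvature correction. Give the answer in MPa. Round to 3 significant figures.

1020 MPa

Spring index C = D/d = 27.0/5.4 = 5.0000
K_W = (4C−1)/(4C−4) + 0.615/C = 19.000/16.000 + 0.1230 = 1.3105
τ₀ = 8FD/(πd³) = 8·1790·27.0/(π·5.4³) = 386640/494.69 = 781.58 MPa
τ_max = K·τ₀ = 1.3105 × 781.58 = 1024.3 MPa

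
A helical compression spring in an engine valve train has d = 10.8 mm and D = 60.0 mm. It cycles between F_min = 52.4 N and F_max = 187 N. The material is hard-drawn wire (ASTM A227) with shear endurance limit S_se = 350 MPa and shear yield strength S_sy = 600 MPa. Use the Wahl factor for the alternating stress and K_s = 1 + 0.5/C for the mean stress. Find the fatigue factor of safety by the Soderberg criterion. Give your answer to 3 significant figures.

C = D/d = 60.0/10.8 = 5.5556; K_W = (4C−1)/(4C−4)+0.615/C = 1.2753; K_s = 1+0.5/C = 1.0900
F_a = (F_max−F_min)/2 = 67.3 N; F_m = (F_max+F_min)/2 = 119.7 N
τ_a = K_W·8F_aD/(πd³) = 1.2753 × 8.1627 = 10.41 MPa
τ_m = K_s·8F_mD/(πd³) = 1.0900 × 14.518 = 15.825 MPa
Soderberg: 1/n_f = τ_a/S_se + τ_m/S_sy = 10.41/350 + 15.825/600 = 0.02974 + 0.02637 = 0.056118
n_f = 1/0.056118 = 17.82

17.8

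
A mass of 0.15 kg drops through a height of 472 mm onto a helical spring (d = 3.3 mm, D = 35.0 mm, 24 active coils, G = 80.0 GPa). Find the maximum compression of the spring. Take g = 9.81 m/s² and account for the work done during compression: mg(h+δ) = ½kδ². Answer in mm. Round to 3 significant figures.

k = Gd⁴/(8D³N_a) = (80.0×10³)(3.3⁴)/(8·35.0³·24) = 1.1525 N/mm
W = mg = 0.15 × 9.81 = 1.4715 N
½kδ² − Wδ − Wh = 0 → δ = (W + √(W² + 2kWh))/k
δ = (1.4715 + √(2.1653 + 1600.93))/1.1525 = (1.4715 + 40.039)/1.1525 = 36.018 mm

36.0 mm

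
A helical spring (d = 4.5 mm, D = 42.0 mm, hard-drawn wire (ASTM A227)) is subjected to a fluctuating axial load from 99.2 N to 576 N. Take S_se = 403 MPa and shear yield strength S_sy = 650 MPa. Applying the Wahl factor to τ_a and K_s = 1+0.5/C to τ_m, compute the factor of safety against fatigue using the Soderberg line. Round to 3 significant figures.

0.692

C = D/d = 42.0/4.5 = 9.3333; K_W = (4C−1)/(4C−4)+0.615/C = 1.1559; K_s = 1+0.5/C = 1.0536
F_a = (F_max−F_min)/2 = 238.4 N; F_m = (F_max+F_min)/2 = 337.6 N
τ_a = K_W·8F_aD/(πd³) = 1.1559 × 279.81 = 323.43 MPa
τ_m = K_s·8F_mD/(πd³) = 1.0536 × 396.24 = 417.46 MPa
Soderberg: 1/n_f = τ_a/S_se + τ_m/S_sy = 323.43/403 + 417.46/650 = 0.80255 + 0.64225 = 1.4448
n_f = 1/1.4448 = 0.6921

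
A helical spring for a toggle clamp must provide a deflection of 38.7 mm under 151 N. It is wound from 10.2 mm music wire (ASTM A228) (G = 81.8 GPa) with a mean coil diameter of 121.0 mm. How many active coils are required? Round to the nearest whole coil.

16

Required rate k = F/δ = 151/38.7 = 3.9018 N/mm
N_a = Gd⁴/(8D³k) = (81.8×10³ × 10.2⁴)/(8 × 121.0³ × 3.9018)
    = 8.8543e+08 / 5.52983e+07 = 16.01 → 16 coils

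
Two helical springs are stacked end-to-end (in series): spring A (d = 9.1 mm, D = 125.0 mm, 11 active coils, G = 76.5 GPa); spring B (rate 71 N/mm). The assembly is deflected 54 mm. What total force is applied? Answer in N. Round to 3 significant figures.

k_A = Gd⁴/(8D³N_a) = (76.5×10³)(9.1⁴)/(8·125.0³·11) = 3.0522 N/mm
Series: 1/k_eq = 1/3.0522 + 1/71 = 0.34172; k_eq = 2.9264 N/mm
F = k_eq·δ = 2.9264·54 = 158.03 N

158 N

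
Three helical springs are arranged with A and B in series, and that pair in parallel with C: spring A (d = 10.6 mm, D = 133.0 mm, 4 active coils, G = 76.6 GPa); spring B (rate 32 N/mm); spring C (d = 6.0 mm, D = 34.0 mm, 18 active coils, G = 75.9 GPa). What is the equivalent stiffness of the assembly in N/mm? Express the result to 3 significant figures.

26.5 N/mm

k_A = Gd⁴/(8D³N_a) = (76.6×10³)(10.6⁴)/(8·133.0³·4) = 12.845 N/mm
k_C = Gd⁴/(8D³N_a) = (75.9×10³)(6.0⁴)/(8·34.0³·18) = 17.38 N/mm
Springs A,B series: k_AB = 1/(1/12.845+1/32) = 9.166 N/mm; parallel with C: k_eq = 9.166+17.38 = 26.546 N/mm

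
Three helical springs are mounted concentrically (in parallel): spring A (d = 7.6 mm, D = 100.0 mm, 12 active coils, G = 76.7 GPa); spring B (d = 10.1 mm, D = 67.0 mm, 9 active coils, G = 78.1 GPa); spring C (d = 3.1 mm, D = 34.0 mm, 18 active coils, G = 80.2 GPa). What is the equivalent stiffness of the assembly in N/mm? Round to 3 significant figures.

41.5 N/mm

k_A = Gd⁴/(8D³N_a) = (76.7×10³)(7.6⁴)/(8·100.0³·12) = 2.6655 N/mm
k_B = Gd⁴/(8D³N_a) = (78.1×10³)(10.1⁴)/(8·67.0³·9) = 37.53 N/mm
k_C = Gd⁴/(8D³N_a) = (80.2×10³)(3.1⁴)/(8·34.0³·18) = 1.3086 N/mm
Parallel: k_eq = 2.6655 + 37.53 + 1.3086 = 41.504 N/mm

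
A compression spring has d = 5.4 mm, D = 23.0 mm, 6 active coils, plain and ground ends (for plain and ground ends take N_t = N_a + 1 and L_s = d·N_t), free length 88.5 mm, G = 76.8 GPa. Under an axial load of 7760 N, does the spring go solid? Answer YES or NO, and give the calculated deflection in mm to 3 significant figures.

k = Gd⁴/(8D³N_a) = (76.8×10³)(5.4⁴)/(8·23.0³·6) = 111.82 N/mm
N_t = 7; L_s = 5.4·7 = 37.8 mm; δ_solid = L₀ − L_s = 88.5 − 37.8 = 50.7 mm
δ = F/k = 7760/111.82 = 69.399 mm
δ ≥ δ_solid → spring goes solid

YES, δ = 69.4 mm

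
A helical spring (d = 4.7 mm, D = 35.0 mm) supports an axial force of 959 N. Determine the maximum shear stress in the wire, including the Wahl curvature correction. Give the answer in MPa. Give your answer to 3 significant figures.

Spring index C = D/d = 35.0/4.7 = 7.4468
K_W = (4C−1)/(4C−4) + 0.615/C = 28.787/25.787 + 0.0826 = 1.1989
τ₀ = 8FD/(πd³) = 8·959·35.0/(π·4.7³) = 268520/326.17 = 823.25 MPa
τ_max = K·τ₀ = 1.1989 × 823.25 = 987.02 MPa

987 MPa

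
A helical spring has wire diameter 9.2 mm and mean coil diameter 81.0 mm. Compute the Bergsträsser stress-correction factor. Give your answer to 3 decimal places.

C = D/d = 81.0/9.2 = 8.8043
K_B = (4C+2)/(4C−3) = 37.217/32.217 = 1.1552

1.155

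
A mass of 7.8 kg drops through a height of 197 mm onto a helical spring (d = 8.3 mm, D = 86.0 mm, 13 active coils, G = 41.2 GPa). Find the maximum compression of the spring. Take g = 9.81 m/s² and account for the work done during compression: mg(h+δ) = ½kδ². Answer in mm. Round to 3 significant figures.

k = Gd⁴/(8D³N_a) = (41.2×10³)(8.3⁴)/(8·86.0³·13) = 2.9558 N/mm
W = mg = 7.8 × 9.81 = 76.518 N
½kδ² − Wδ − Wh = 0 → δ = (W + √(W² + 2kWh))/k
δ = (76.518 + √(5855 + 89112.9))/2.9558 = (76.518 + 308.17)/2.9558 = 130.14 mm

130 mm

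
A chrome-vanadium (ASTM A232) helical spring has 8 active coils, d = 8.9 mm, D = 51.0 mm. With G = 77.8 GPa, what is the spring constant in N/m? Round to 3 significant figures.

57500 N/m

k = Gd⁴/(8D³N_a) = (77.8×10³ × 8.9⁴) / (8 × 51.0³ × 8)
  = 4.88135e+08 / 8.48966e+06 = 57.498 N/mm = 57498 N/m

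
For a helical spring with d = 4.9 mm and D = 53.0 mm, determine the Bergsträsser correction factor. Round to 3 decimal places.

1.124

C = D/d = 53.0/4.9 = 10.8163
K_B = (4C+2)/(4C−3) = 45.265/40.265 = 1.1242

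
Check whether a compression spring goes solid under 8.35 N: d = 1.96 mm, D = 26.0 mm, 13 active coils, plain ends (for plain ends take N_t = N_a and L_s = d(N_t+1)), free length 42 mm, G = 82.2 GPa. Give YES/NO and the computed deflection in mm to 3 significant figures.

k = Gd⁴/(8D³N_a) = (82.2×10³)(1.96⁴)/(8·26.0³·13) = 0.66366 N/mm
N_t = 13; L_s = 1.96·14 = 27.44 mm; δ_solid = L₀ − L_s = 42 − 27.44 = 14.56 mm
δ = F/k = 8.35/0.66366 = 12.582 mm
δ < δ_solid → spring does not go solid

NO, δ = 12.6 mm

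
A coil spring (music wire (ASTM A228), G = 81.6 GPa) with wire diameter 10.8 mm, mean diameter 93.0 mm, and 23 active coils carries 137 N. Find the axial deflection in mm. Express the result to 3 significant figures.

k = Gd⁴/(8D³N_a) = (81.6×10³)(10.8⁴)/(8·93.0³·23) = 7.501 N/mm
δ = F/k = 137 / 7.501 = 18.264 mm

18.3 mm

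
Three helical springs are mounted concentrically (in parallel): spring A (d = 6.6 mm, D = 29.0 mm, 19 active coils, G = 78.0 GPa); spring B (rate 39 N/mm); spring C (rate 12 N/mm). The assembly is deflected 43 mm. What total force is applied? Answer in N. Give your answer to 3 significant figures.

3910 N

k_A = Gd⁴/(8D³N_a) = (78.0×10³)(6.6⁴)/(8·29.0³·19) = 39.924 N/mm
Parallel: k_eq = 39.924 + 39 + 12 = 90.924 N/mm
F = k_eq·δ = 90.924·43 = 3909.7 N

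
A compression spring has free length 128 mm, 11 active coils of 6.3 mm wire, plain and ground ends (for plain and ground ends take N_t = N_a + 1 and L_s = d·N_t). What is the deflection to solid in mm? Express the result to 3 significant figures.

N_t = 12; L_s = 6.3·12 = 75.6 mm
δ_solid = L₀ − L_s = 128 − 75.6 = 52.4 mm

52.4 mm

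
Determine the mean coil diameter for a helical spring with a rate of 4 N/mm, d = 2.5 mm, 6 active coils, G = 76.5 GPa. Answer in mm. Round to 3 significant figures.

25.0 mm

D = (Gd⁴/(8N_a·k))^(1/3) = (76.5×10³·2.5⁴/(8·6·4))^(1/3)
  = (15564)^(1/3) = 24.9674 mm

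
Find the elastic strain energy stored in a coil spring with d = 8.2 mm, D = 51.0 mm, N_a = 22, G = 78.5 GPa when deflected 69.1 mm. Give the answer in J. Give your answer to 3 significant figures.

k = Gd⁴/(8D³N_a) = (78.5×10³)(8.2⁴)/(8·51.0³·22) = 15.202 N/mm
U = ½kδ² = 0.5 × 15.202 × 69.1² = 36293 N·mm = 36.293 J

36.3 J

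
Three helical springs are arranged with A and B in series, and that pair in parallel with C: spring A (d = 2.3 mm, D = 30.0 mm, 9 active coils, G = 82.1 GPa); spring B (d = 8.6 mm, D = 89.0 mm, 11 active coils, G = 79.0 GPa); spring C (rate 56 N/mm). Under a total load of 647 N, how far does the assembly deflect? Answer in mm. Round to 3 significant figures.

k_A = Gd⁴/(8D³N_a) = (82.1×10³)(2.3⁴)/(8·30.0³·9) = 1.1818 N/mm
k_B = Gd⁴/(8D³N_a) = (79.0×10³)(8.6⁴)/(8·89.0³·11) = 6.9658 N/mm
Springs A,B series: k_AB = 1/(1/1.1818+1/6.9658) = 1.0104 N/mm; parallel with C: k_eq = 1.0104+56 = 57.01 N/mm
δ = F/k_eq = 647/57.01 = 11.349 mm

11.3 mm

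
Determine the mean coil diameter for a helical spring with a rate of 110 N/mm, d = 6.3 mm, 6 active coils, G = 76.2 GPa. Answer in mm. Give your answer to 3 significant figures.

28.3 mm

D = (Gd⁴/(8N_a·k))^(1/3) = (76.2×10³·6.3⁴/(8·6·110))^(1/3)
  = (22734.4)^(1/3) = 28.3288 mm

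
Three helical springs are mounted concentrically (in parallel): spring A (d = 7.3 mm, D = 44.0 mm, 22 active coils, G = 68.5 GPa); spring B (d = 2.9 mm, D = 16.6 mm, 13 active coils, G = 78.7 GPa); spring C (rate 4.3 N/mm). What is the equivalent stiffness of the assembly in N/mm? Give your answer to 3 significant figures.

29.0 N/mm

k_A = Gd⁴/(8D³N_a) = (68.5×10³)(7.3⁴)/(8·44.0³·22) = 12.975 N/mm
k_B = Gd⁴/(8D³N_a) = (78.7×10³)(2.9⁴)/(8·16.6³·13) = 11.701 N/mm
Parallel: k_eq = 12.975 + 11.701 + 4.3 = 28.976 N/mm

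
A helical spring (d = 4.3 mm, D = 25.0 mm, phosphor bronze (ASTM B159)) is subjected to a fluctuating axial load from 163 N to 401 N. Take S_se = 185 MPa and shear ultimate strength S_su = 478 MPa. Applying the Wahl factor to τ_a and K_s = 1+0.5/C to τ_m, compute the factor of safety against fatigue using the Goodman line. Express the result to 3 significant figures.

C = D/d = 25.0/4.3 = 5.8140; K_W = (4C−1)/(4C−4)+0.615/C = 1.2616; K_s = 1+0.5/C = 1.0860
F_a = (F_max−F_min)/2 = 119 N; F_m = (F_max+F_min)/2 = 282 N
τ_a = K_W·8F_aD/(πd³) = 1.2616 × 95.284 = 120.21 MPa
τ_m = K_s·8F_mD/(πd³) = 1.0860 × 225.8 = 245.22 MPa
Goodman: 1/n_f = τ_a/S_se + τ_m/S_su = 120.21/185 + 245.22/478 = 0.64978 + 0.51301 = 1.1628
n_f = 1/1.1628 = 0.86

0.860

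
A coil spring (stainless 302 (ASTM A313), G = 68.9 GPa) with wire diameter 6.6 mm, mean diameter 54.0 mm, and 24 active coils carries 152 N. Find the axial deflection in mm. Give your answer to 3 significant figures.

k = Gd⁴/(8D³N_a) = (68.9×10³)(6.6⁴)/(8·54.0³·24) = 4.3243 N/mm
δ = F/k = 152 / 4.3243 = 35.15 mm

35.2 mm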